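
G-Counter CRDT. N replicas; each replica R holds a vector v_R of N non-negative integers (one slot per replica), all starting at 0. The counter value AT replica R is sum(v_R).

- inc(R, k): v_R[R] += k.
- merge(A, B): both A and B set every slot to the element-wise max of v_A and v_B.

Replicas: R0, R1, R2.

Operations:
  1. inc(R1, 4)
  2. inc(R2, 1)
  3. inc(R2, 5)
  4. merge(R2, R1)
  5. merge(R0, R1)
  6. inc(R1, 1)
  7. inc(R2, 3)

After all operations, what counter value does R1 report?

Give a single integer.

Op 1: inc R1 by 4 -> R1=(0,4,0) value=4
Op 2: inc R2 by 1 -> R2=(0,0,1) value=1
Op 3: inc R2 by 5 -> R2=(0,0,6) value=6
Op 4: merge R2<->R1 -> R2=(0,4,6) R1=(0,4,6)
Op 5: merge R0<->R1 -> R0=(0,4,6) R1=(0,4,6)
Op 6: inc R1 by 1 -> R1=(0,5,6) value=11
Op 7: inc R2 by 3 -> R2=(0,4,9) value=13

Answer: 11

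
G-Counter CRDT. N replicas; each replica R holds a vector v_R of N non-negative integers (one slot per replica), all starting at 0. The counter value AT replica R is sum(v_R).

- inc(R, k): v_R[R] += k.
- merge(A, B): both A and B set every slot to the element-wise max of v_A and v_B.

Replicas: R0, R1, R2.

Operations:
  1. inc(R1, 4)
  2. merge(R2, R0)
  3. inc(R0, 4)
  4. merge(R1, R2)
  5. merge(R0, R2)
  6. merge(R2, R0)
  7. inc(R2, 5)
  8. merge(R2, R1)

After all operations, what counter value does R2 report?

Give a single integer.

Op 1: inc R1 by 4 -> R1=(0,4,0) value=4
Op 2: merge R2<->R0 -> R2=(0,0,0) R0=(0,0,0)
Op 3: inc R0 by 4 -> R0=(4,0,0) value=4
Op 4: merge R1<->R2 -> R1=(0,4,0) R2=(0,4,0)
Op 5: merge R0<->R2 -> R0=(4,4,0) R2=(4,4,0)
Op 6: merge R2<->R0 -> R2=(4,4,0) R0=(4,4,0)
Op 7: inc R2 by 5 -> R2=(4,4,5) value=13
Op 8: merge R2<->R1 -> R2=(4,4,5) R1=(4,4,5)

Answer: 13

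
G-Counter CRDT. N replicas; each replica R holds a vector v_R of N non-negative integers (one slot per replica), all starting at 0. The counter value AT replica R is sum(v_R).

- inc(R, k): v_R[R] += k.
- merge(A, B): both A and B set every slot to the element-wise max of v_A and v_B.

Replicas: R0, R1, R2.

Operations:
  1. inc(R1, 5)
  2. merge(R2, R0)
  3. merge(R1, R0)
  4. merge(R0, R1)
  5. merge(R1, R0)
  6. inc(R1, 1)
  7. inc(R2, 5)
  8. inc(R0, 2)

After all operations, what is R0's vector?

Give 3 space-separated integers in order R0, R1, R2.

Answer: 2 5 0

Derivation:
Op 1: inc R1 by 5 -> R1=(0,5,0) value=5
Op 2: merge R2<->R0 -> R2=(0,0,0) R0=(0,0,0)
Op 3: merge R1<->R0 -> R1=(0,5,0) R0=(0,5,0)
Op 4: merge R0<->R1 -> R0=(0,5,0) R1=(0,5,0)
Op 5: merge R1<->R0 -> R1=(0,5,0) R0=(0,5,0)
Op 6: inc R1 by 1 -> R1=(0,6,0) value=6
Op 7: inc R2 by 5 -> R2=(0,0,5) value=5
Op 8: inc R0 by 2 -> R0=(2,5,0) value=7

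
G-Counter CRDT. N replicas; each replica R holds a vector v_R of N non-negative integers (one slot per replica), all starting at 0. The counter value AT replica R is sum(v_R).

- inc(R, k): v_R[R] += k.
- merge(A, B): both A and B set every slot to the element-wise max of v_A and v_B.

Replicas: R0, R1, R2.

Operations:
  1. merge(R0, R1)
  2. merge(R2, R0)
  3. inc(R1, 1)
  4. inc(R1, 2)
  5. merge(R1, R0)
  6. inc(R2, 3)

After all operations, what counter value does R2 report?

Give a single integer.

Op 1: merge R0<->R1 -> R0=(0,0,0) R1=(0,0,0)
Op 2: merge R2<->R0 -> R2=(0,0,0) R0=(0,0,0)
Op 3: inc R1 by 1 -> R1=(0,1,0) value=1
Op 4: inc R1 by 2 -> R1=(0,3,0) value=3
Op 5: merge R1<->R0 -> R1=(0,3,0) R0=(0,3,0)
Op 6: inc R2 by 3 -> R2=(0,0,3) value=3

Answer: 3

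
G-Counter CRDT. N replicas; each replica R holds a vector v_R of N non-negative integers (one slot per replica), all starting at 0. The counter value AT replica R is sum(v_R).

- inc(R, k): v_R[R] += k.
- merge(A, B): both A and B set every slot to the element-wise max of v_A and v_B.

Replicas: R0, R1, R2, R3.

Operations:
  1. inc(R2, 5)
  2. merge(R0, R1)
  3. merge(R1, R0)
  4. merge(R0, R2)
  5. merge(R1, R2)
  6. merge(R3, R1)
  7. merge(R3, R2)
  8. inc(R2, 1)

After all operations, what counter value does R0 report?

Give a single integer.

Answer: 5

Derivation:
Op 1: inc R2 by 5 -> R2=(0,0,5,0) value=5
Op 2: merge R0<->R1 -> R0=(0,0,0,0) R1=(0,0,0,0)
Op 3: merge R1<->R0 -> R1=(0,0,0,0) R0=(0,0,0,0)
Op 4: merge R0<->R2 -> R0=(0,0,5,0) R2=(0,0,5,0)
Op 5: merge R1<->R2 -> R1=(0,0,5,0) R2=(0,0,5,0)
Op 6: merge R3<->R1 -> R3=(0,0,5,0) R1=(0,0,5,0)
Op 7: merge R3<->R2 -> R3=(0,0,5,0) R2=(0,0,5,0)
Op 8: inc R2 by 1 -> R2=(0,0,6,0) value=6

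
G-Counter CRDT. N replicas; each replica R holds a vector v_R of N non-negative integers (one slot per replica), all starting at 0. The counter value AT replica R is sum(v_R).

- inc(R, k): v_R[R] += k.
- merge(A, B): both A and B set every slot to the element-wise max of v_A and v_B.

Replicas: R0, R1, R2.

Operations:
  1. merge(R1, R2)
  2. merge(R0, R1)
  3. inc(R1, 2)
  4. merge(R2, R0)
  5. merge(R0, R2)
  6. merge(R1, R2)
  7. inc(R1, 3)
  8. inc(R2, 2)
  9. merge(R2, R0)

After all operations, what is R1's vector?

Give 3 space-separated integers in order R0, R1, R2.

Op 1: merge R1<->R2 -> R1=(0,0,0) R2=(0,0,0)
Op 2: merge R0<->R1 -> R0=(0,0,0) R1=(0,0,0)
Op 3: inc R1 by 2 -> R1=(0,2,0) value=2
Op 4: merge R2<->R0 -> R2=(0,0,0) R0=(0,0,0)
Op 5: merge R0<->R2 -> R0=(0,0,0) R2=(0,0,0)
Op 6: merge R1<->R2 -> R1=(0,2,0) R2=(0,2,0)
Op 7: inc R1 by 3 -> R1=(0,5,0) value=5
Op 8: inc R2 by 2 -> R2=(0,2,2) value=4
Op 9: merge R2<->R0 -> R2=(0,2,2) R0=(0,2,2)

Answer: 0 5 0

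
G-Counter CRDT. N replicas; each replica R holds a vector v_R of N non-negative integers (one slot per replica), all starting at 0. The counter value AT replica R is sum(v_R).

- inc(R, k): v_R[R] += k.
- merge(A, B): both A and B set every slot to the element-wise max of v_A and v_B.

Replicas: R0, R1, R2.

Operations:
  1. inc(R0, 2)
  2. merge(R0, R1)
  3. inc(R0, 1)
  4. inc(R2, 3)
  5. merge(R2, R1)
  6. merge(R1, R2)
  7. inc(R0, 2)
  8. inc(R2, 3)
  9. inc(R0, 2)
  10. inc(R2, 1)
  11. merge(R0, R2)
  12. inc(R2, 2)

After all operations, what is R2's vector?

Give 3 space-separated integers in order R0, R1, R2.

Op 1: inc R0 by 2 -> R0=(2,0,0) value=2
Op 2: merge R0<->R1 -> R0=(2,0,0) R1=(2,0,0)
Op 3: inc R0 by 1 -> R0=(3,0,0) value=3
Op 4: inc R2 by 3 -> R2=(0,0,3) value=3
Op 5: merge R2<->R1 -> R2=(2,0,3) R1=(2,0,3)
Op 6: merge R1<->R2 -> R1=(2,0,3) R2=(2,0,3)
Op 7: inc R0 by 2 -> R0=(5,0,0) value=5
Op 8: inc R2 by 3 -> R2=(2,0,6) value=8
Op 9: inc R0 by 2 -> R0=(7,0,0) value=7
Op 10: inc R2 by 1 -> R2=(2,0,7) value=9
Op 11: merge R0<->R2 -> R0=(7,0,7) R2=(7,0,7)
Op 12: inc R2 by 2 -> R2=(7,0,9) value=16

Answer: 7 0 9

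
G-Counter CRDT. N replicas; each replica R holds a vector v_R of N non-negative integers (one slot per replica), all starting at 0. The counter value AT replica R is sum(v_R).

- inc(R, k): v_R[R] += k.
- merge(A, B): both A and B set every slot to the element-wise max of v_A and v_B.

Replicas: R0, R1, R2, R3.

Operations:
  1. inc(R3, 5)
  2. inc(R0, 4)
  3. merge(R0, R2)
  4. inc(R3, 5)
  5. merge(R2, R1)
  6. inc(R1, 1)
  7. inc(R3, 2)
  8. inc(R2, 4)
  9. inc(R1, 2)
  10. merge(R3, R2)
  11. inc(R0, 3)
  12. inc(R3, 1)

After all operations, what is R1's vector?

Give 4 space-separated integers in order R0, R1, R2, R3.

Answer: 4 3 0 0

Derivation:
Op 1: inc R3 by 5 -> R3=(0,0,0,5) value=5
Op 2: inc R0 by 4 -> R0=(4,0,0,0) value=4
Op 3: merge R0<->R2 -> R0=(4,0,0,0) R2=(4,0,0,0)
Op 4: inc R3 by 5 -> R3=(0,0,0,10) value=10
Op 5: merge R2<->R1 -> R2=(4,0,0,0) R1=(4,0,0,0)
Op 6: inc R1 by 1 -> R1=(4,1,0,0) value=5
Op 7: inc R3 by 2 -> R3=(0,0,0,12) value=12
Op 8: inc R2 by 4 -> R2=(4,0,4,0) value=8
Op 9: inc R1 by 2 -> R1=(4,3,0,0) value=7
Op 10: merge R3<->R2 -> R3=(4,0,4,12) R2=(4,0,4,12)
Op 11: inc R0 by 3 -> R0=(7,0,0,0) value=7
Op 12: inc R3 by 1 -> R3=(4,0,4,13) value=21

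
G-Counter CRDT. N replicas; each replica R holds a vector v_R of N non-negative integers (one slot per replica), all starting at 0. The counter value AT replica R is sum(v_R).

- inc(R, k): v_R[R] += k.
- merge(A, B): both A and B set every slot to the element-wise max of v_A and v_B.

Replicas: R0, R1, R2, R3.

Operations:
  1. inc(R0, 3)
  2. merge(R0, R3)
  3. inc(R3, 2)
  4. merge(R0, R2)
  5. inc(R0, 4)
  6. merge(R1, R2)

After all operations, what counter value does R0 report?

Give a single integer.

Answer: 7

Derivation:
Op 1: inc R0 by 3 -> R0=(3,0,0,0) value=3
Op 2: merge R0<->R3 -> R0=(3,0,0,0) R3=(3,0,0,0)
Op 3: inc R3 by 2 -> R3=(3,0,0,2) value=5
Op 4: merge R0<->R2 -> R0=(3,0,0,0) R2=(3,0,0,0)
Op 5: inc R0 by 4 -> R0=(7,0,0,0) value=7
Op 6: merge R1<->R2 -> R1=(3,0,0,0) R2=(3,0,0,0)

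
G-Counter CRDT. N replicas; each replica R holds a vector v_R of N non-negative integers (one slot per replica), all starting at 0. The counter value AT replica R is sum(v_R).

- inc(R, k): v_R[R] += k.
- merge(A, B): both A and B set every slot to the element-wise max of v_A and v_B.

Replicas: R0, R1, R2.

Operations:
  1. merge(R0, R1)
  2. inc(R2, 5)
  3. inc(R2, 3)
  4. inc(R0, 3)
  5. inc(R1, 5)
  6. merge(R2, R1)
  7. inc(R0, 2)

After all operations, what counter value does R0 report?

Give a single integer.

Op 1: merge R0<->R1 -> R0=(0,0,0) R1=(0,0,0)
Op 2: inc R2 by 5 -> R2=(0,0,5) value=5
Op 3: inc R2 by 3 -> R2=(0,0,8) value=8
Op 4: inc R0 by 3 -> R0=(3,0,0) value=3
Op 5: inc R1 by 5 -> R1=(0,5,0) value=5
Op 6: merge R2<->R1 -> R2=(0,5,8) R1=(0,5,8)
Op 7: inc R0 by 2 -> R0=(5,0,0) value=5

Answer: 5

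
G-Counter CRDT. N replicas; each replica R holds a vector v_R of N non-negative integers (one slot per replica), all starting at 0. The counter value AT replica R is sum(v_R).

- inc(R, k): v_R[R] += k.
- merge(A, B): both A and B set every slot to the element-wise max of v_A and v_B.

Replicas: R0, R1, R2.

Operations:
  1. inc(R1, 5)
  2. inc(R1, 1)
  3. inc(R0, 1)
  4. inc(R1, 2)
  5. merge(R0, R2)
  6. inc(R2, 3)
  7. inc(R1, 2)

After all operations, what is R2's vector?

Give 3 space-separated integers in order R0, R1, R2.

Answer: 1 0 3

Derivation:
Op 1: inc R1 by 5 -> R1=(0,5,0) value=5
Op 2: inc R1 by 1 -> R1=(0,6,0) value=6
Op 3: inc R0 by 1 -> R0=(1,0,0) value=1
Op 4: inc R1 by 2 -> R1=(0,8,0) value=8
Op 5: merge R0<->R2 -> R0=(1,0,0) R2=(1,0,0)
Op 6: inc R2 by 3 -> R2=(1,0,3) value=4
Op 7: inc R1 by 2 -> R1=(0,10,0) value=10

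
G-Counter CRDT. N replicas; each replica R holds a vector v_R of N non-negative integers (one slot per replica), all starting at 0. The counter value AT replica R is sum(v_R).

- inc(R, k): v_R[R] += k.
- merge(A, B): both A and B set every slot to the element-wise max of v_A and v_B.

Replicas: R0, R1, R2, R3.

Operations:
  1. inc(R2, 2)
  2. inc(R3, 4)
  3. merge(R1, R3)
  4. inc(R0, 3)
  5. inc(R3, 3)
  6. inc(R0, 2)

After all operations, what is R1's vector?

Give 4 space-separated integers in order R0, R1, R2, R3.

Answer: 0 0 0 4

Derivation:
Op 1: inc R2 by 2 -> R2=(0,0,2,0) value=2
Op 2: inc R3 by 4 -> R3=(0,0,0,4) value=4
Op 3: merge R1<->R3 -> R1=(0,0,0,4) R3=(0,0,0,4)
Op 4: inc R0 by 3 -> R0=(3,0,0,0) value=3
Op 5: inc R3 by 3 -> R3=(0,0,0,7) value=7
Op 6: inc R0 by 2 -> R0=(5,0,0,0) value=5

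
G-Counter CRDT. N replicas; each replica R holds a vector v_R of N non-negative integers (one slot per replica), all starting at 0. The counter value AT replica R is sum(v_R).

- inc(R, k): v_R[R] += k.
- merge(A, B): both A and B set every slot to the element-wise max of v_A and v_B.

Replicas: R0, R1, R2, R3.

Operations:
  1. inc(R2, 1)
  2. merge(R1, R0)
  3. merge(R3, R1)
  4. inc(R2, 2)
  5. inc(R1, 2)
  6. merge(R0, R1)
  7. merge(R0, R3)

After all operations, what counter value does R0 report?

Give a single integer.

Answer: 2

Derivation:
Op 1: inc R2 by 1 -> R2=(0,0,1,0) value=1
Op 2: merge R1<->R0 -> R1=(0,0,0,0) R0=(0,0,0,0)
Op 3: merge R3<->R1 -> R3=(0,0,0,0) R1=(0,0,0,0)
Op 4: inc R2 by 2 -> R2=(0,0,3,0) value=3
Op 5: inc R1 by 2 -> R1=(0,2,0,0) value=2
Op 6: merge R0<->R1 -> R0=(0,2,0,0) R1=(0,2,0,0)
Op 7: merge R0<->R3 -> R0=(0,2,0,0) R3=(0,2,0,0)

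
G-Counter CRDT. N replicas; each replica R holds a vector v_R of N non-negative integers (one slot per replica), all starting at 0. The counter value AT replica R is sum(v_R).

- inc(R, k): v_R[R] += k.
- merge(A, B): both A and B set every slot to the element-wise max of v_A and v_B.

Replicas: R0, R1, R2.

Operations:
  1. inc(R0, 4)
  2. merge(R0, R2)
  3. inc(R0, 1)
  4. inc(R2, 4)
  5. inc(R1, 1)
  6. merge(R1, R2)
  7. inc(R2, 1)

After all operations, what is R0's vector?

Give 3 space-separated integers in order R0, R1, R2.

Answer: 5 0 0

Derivation:
Op 1: inc R0 by 4 -> R0=(4,0,0) value=4
Op 2: merge R0<->R2 -> R0=(4,0,0) R2=(4,0,0)
Op 3: inc R0 by 1 -> R0=(5,0,0) value=5
Op 4: inc R2 by 4 -> R2=(4,0,4) value=8
Op 5: inc R1 by 1 -> R1=(0,1,0) value=1
Op 6: merge R1<->R2 -> R1=(4,1,4) R2=(4,1,4)
Op 7: inc R2 by 1 -> R2=(4,1,5) value=10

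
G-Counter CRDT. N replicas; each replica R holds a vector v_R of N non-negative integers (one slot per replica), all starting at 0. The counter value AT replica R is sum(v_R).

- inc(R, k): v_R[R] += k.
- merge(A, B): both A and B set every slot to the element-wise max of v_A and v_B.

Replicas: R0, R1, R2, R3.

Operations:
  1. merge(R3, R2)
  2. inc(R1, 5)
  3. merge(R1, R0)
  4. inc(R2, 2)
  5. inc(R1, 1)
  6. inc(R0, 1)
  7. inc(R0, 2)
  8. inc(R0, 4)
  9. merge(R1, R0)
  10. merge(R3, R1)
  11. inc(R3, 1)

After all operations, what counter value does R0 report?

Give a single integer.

Op 1: merge R3<->R2 -> R3=(0,0,0,0) R2=(0,0,0,0)
Op 2: inc R1 by 5 -> R1=(0,5,0,0) value=5
Op 3: merge R1<->R0 -> R1=(0,5,0,0) R0=(0,5,0,0)
Op 4: inc R2 by 2 -> R2=(0,0,2,0) value=2
Op 5: inc R1 by 1 -> R1=(0,6,0,0) value=6
Op 6: inc R0 by 1 -> R0=(1,5,0,0) value=6
Op 7: inc R0 by 2 -> R0=(3,5,0,0) value=8
Op 8: inc R0 by 4 -> R0=(7,5,0,0) value=12
Op 9: merge R1<->R0 -> R1=(7,6,0,0) R0=(7,6,0,0)
Op 10: merge R3<->R1 -> R3=(7,6,0,0) R1=(7,6,0,0)
Op 11: inc R3 by 1 -> R3=(7,6,0,1) value=14

Answer: 13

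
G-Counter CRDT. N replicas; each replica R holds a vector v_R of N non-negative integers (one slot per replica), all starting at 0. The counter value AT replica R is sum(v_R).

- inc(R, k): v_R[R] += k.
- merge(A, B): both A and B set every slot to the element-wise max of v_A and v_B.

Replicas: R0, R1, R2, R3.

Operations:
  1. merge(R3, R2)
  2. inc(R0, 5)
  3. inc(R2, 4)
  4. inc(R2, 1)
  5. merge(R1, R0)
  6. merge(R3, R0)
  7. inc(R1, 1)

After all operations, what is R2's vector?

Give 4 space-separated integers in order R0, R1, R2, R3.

Answer: 0 0 5 0

Derivation:
Op 1: merge R3<->R2 -> R3=(0,0,0,0) R2=(0,0,0,0)
Op 2: inc R0 by 5 -> R0=(5,0,0,0) value=5
Op 3: inc R2 by 4 -> R2=(0,0,4,0) value=4
Op 4: inc R2 by 1 -> R2=(0,0,5,0) value=5
Op 5: merge R1<->R0 -> R1=(5,0,0,0) R0=(5,0,0,0)
Op 6: merge R3<->R0 -> R3=(5,0,0,0) R0=(5,0,0,0)
Op 7: inc R1 by 1 -> R1=(5,1,0,0) value=6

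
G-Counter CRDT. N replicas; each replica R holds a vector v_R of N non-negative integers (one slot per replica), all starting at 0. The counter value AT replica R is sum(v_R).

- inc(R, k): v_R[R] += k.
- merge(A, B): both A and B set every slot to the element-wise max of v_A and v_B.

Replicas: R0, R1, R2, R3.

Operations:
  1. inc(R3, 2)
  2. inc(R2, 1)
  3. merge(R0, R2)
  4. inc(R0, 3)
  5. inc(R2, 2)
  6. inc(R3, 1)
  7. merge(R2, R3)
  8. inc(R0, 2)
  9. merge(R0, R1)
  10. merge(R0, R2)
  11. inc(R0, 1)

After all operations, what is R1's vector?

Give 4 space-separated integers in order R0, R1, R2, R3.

Answer: 5 0 1 0

Derivation:
Op 1: inc R3 by 2 -> R3=(0,0,0,2) value=2
Op 2: inc R2 by 1 -> R2=(0,0,1,0) value=1
Op 3: merge R0<->R2 -> R0=(0,0,1,0) R2=(0,0,1,0)
Op 4: inc R0 by 3 -> R0=(3,0,1,0) value=4
Op 5: inc R2 by 2 -> R2=(0,0,3,0) value=3
Op 6: inc R3 by 1 -> R3=(0,0,0,3) value=3
Op 7: merge R2<->R3 -> R2=(0,0,3,3) R3=(0,0,3,3)
Op 8: inc R0 by 2 -> R0=(5,0,1,0) value=6
Op 9: merge R0<->R1 -> R0=(5,0,1,0) R1=(5,0,1,0)
Op 10: merge R0<->R2 -> R0=(5,0,3,3) R2=(5,0,3,3)
Op 11: inc R0 by 1 -> R0=(6,0,3,3) value=12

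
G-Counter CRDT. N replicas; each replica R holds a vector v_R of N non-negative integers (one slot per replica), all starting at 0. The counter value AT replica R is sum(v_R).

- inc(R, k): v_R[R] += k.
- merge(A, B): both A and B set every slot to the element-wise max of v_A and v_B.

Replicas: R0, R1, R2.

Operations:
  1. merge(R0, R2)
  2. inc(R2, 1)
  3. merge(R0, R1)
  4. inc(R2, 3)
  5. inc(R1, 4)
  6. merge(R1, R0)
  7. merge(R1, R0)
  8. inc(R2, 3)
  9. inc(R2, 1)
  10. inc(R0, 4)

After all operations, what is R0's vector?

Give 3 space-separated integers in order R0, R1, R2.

Op 1: merge R0<->R2 -> R0=(0,0,0) R2=(0,0,0)
Op 2: inc R2 by 1 -> R2=(0,0,1) value=1
Op 3: merge R0<->R1 -> R0=(0,0,0) R1=(0,0,0)
Op 4: inc R2 by 3 -> R2=(0,0,4) value=4
Op 5: inc R1 by 4 -> R1=(0,4,0) value=4
Op 6: merge R1<->R0 -> R1=(0,4,0) R0=(0,4,0)
Op 7: merge R1<->R0 -> R1=(0,4,0) R0=(0,4,0)
Op 8: inc R2 by 3 -> R2=(0,0,7) value=7
Op 9: inc R2 by 1 -> R2=(0,0,8) value=8
Op 10: inc R0 by 4 -> R0=(4,4,0) value=8

Answer: 4 4 0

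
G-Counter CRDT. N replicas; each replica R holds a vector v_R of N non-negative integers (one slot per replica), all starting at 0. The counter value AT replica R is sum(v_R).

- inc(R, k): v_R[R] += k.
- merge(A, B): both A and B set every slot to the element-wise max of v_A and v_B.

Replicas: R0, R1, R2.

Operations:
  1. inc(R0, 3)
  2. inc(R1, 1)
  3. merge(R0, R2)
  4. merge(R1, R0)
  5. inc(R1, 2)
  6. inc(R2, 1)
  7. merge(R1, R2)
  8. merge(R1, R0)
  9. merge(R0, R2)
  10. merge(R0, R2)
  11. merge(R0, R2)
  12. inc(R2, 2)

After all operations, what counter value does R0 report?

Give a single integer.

Op 1: inc R0 by 3 -> R0=(3,0,0) value=3
Op 2: inc R1 by 1 -> R1=(0,1,0) value=1
Op 3: merge R0<->R2 -> R0=(3,0,0) R2=(3,0,0)
Op 4: merge R1<->R0 -> R1=(3,1,0) R0=(3,1,0)
Op 5: inc R1 by 2 -> R1=(3,3,0) value=6
Op 6: inc R2 by 1 -> R2=(3,0,1) value=4
Op 7: merge R1<->R2 -> R1=(3,3,1) R2=(3,3,1)
Op 8: merge R1<->R0 -> R1=(3,3,1) R0=(3,3,1)
Op 9: merge R0<->R2 -> R0=(3,3,1) R2=(3,3,1)
Op 10: merge R0<->R2 -> R0=(3,3,1) R2=(3,3,1)
Op 11: merge R0<->R2 -> R0=(3,3,1) R2=(3,3,1)
Op 12: inc R2 by 2 -> R2=(3,3,3) value=9

Answer: 7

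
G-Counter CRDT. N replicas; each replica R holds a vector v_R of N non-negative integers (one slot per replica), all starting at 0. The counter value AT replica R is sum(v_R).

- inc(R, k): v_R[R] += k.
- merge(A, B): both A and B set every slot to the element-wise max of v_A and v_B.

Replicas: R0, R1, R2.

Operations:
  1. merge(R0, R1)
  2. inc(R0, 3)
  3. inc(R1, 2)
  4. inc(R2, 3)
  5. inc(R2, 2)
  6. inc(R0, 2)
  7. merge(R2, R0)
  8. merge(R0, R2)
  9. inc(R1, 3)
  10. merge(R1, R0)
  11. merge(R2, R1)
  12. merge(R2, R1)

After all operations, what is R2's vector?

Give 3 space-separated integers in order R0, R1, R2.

Answer: 5 5 5

Derivation:
Op 1: merge R0<->R1 -> R0=(0,0,0) R1=(0,0,0)
Op 2: inc R0 by 3 -> R0=(3,0,0) value=3
Op 3: inc R1 by 2 -> R1=(0,2,0) value=2
Op 4: inc R2 by 3 -> R2=(0,0,3) value=3
Op 5: inc R2 by 2 -> R2=(0,0,5) value=5
Op 6: inc R0 by 2 -> R0=(5,0,0) value=5
Op 7: merge R2<->R0 -> R2=(5,0,5) R0=(5,0,5)
Op 8: merge R0<->R2 -> R0=(5,0,5) R2=(5,0,5)
Op 9: inc R1 by 3 -> R1=(0,5,0) value=5
Op 10: merge R1<->R0 -> R1=(5,5,5) R0=(5,5,5)
Op 11: merge R2<->R1 -> R2=(5,5,5) R1=(5,5,5)
Op 12: merge R2<->R1 -> R2=(5,5,5) R1=(5,5,5)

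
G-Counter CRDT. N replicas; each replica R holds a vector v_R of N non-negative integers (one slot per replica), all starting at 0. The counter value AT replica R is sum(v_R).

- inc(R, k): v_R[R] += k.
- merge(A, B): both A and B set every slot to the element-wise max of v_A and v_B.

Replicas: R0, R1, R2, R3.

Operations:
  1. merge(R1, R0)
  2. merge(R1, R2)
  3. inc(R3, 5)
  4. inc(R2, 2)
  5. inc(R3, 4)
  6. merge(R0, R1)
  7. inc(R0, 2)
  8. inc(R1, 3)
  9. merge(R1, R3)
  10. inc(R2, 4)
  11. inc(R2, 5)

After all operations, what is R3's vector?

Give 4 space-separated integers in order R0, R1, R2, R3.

Op 1: merge R1<->R0 -> R1=(0,0,0,0) R0=(0,0,0,0)
Op 2: merge R1<->R2 -> R1=(0,0,0,0) R2=(0,0,0,0)
Op 3: inc R3 by 5 -> R3=(0,0,0,5) value=5
Op 4: inc R2 by 2 -> R2=(0,0,2,0) value=2
Op 5: inc R3 by 4 -> R3=(0,0,0,9) value=9
Op 6: merge R0<->R1 -> R0=(0,0,0,0) R1=(0,0,0,0)
Op 7: inc R0 by 2 -> R0=(2,0,0,0) value=2
Op 8: inc R1 by 3 -> R1=(0,3,0,0) value=3
Op 9: merge R1<->R3 -> R1=(0,3,0,9) R3=(0,3,0,9)
Op 10: inc R2 by 4 -> R2=(0,0,6,0) value=6
Op 11: inc R2 by 5 -> R2=(0,0,11,0) value=11

Answer: 0 3 0 9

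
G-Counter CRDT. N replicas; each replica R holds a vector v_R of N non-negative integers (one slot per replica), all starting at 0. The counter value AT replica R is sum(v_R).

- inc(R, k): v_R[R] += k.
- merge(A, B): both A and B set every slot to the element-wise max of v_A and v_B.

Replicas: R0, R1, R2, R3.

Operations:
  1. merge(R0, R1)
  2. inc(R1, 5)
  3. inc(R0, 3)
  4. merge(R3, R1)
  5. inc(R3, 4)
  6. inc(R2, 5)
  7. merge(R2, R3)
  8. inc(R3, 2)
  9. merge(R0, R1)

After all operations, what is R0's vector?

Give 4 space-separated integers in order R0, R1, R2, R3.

Answer: 3 5 0 0

Derivation:
Op 1: merge R0<->R1 -> R0=(0,0,0,0) R1=(0,0,0,0)
Op 2: inc R1 by 5 -> R1=(0,5,0,0) value=5
Op 3: inc R0 by 3 -> R0=(3,0,0,0) value=3
Op 4: merge R3<->R1 -> R3=(0,5,0,0) R1=(0,5,0,0)
Op 5: inc R3 by 4 -> R3=(0,5,0,4) value=9
Op 6: inc R2 by 5 -> R2=(0,0,5,0) value=5
Op 7: merge R2<->R3 -> R2=(0,5,5,4) R3=(0,5,5,4)
Op 8: inc R3 by 2 -> R3=(0,5,5,6) value=16
Op 9: merge R0<->R1 -> R0=(3,5,0,0) R1=(3,5,0,0)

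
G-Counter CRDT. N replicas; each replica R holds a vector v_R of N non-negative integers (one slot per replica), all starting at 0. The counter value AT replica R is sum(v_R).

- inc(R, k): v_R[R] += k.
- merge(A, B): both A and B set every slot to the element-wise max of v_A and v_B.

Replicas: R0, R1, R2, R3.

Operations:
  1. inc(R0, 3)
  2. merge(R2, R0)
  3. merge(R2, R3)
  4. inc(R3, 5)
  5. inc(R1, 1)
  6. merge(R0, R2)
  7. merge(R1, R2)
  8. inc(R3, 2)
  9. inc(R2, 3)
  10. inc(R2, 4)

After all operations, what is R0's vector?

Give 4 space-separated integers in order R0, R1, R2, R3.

Answer: 3 0 0 0

Derivation:
Op 1: inc R0 by 3 -> R0=(3,0,0,0) value=3
Op 2: merge R2<->R0 -> R2=(3,0,0,0) R0=(3,0,0,0)
Op 3: merge R2<->R3 -> R2=(3,0,0,0) R3=(3,0,0,0)
Op 4: inc R3 by 5 -> R3=(3,0,0,5) value=8
Op 5: inc R1 by 1 -> R1=(0,1,0,0) value=1
Op 6: merge R0<->R2 -> R0=(3,0,0,0) R2=(3,0,0,0)
Op 7: merge R1<->R2 -> R1=(3,1,0,0) R2=(3,1,0,0)
Op 8: inc R3 by 2 -> R3=(3,0,0,7) value=10
Op 9: inc R2 by 3 -> R2=(3,1,3,0) value=7
Op 10: inc R2 by 4 -> R2=(3,1,7,0) value=11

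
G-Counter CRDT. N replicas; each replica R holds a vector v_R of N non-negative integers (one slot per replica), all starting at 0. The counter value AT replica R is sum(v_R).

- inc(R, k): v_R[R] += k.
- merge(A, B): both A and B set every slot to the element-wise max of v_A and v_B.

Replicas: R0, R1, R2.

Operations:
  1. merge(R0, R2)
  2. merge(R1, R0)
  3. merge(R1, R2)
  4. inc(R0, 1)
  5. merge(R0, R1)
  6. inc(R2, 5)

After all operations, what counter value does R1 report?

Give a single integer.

Answer: 1

Derivation:
Op 1: merge R0<->R2 -> R0=(0,0,0) R2=(0,0,0)
Op 2: merge R1<->R0 -> R1=(0,0,0) R0=(0,0,0)
Op 3: merge R1<->R2 -> R1=(0,0,0) R2=(0,0,0)
Op 4: inc R0 by 1 -> R0=(1,0,0) value=1
Op 5: merge R0<->R1 -> R0=(1,0,0) R1=(1,0,0)
Op 6: inc R2 by 5 -> R2=(0,0,5) value=5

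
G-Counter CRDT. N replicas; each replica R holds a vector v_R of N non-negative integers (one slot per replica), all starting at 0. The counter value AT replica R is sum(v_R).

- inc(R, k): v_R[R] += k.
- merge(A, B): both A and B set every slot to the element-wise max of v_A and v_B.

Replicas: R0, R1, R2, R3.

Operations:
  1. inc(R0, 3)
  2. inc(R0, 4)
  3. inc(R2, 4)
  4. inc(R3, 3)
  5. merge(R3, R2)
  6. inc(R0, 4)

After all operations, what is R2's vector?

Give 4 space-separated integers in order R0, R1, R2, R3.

Op 1: inc R0 by 3 -> R0=(3,0,0,0) value=3
Op 2: inc R0 by 4 -> R0=(7,0,0,0) value=7
Op 3: inc R2 by 4 -> R2=(0,0,4,0) value=4
Op 4: inc R3 by 3 -> R3=(0,0,0,3) value=3
Op 5: merge R3<->R2 -> R3=(0,0,4,3) R2=(0,0,4,3)
Op 6: inc R0 by 4 -> R0=(11,0,0,0) value=11

Answer: 0 0 4 3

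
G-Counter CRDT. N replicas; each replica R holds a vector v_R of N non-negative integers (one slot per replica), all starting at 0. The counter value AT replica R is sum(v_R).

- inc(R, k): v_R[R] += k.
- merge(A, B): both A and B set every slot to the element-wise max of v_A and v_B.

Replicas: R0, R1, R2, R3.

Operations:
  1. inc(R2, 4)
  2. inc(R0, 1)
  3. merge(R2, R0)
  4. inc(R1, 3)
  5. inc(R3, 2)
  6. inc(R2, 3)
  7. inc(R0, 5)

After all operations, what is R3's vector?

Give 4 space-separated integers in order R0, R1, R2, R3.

Answer: 0 0 0 2

Derivation:
Op 1: inc R2 by 4 -> R2=(0,0,4,0) value=4
Op 2: inc R0 by 1 -> R0=(1,0,0,0) value=1
Op 3: merge R2<->R0 -> R2=(1,0,4,0) R0=(1,0,4,0)
Op 4: inc R1 by 3 -> R1=(0,3,0,0) value=3
Op 5: inc R3 by 2 -> R3=(0,0,0,2) value=2
Op 6: inc R2 by 3 -> R2=(1,0,7,0) value=8
Op 7: inc R0 by 5 -> R0=(6,0,4,0) value=10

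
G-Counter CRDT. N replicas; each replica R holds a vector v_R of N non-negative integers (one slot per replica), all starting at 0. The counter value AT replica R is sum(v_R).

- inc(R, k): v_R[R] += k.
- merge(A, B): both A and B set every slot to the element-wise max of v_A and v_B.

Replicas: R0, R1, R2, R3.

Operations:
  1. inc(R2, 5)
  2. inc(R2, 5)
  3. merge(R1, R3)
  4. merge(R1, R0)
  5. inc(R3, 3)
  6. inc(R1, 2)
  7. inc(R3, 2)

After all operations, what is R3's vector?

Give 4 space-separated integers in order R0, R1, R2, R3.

Answer: 0 0 0 5

Derivation:
Op 1: inc R2 by 5 -> R2=(0,0,5,0) value=5
Op 2: inc R2 by 5 -> R2=(0,0,10,0) value=10
Op 3: merge R1<->R3 -> R1=(0,0,0,0) R3=(0,0,0,0)
Op 4: merge R1<->R0 -> R1=(0,0,0,0) R0=(0,0,0,0)
Op 5: inc R3 by 3 -> R3=(0,0,0,3) value=3
Op 6: inc R1 by 2 -> R1=(0,2,0,0) value=2
Op 7: inc R3 by 2 -> R3=(0,0,0,5) value=5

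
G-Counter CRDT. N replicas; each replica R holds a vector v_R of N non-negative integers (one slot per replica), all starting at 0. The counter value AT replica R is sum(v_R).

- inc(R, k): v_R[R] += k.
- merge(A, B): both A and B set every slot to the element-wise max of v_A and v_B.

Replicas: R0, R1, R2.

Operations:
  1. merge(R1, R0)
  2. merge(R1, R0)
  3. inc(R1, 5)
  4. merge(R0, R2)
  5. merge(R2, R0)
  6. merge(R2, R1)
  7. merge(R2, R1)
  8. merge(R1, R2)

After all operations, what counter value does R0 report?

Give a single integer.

Answer: 0

Derivation:
Op 1: merge R1<->R0 -> R1=(0,0,0) R0=(0,0,0)
Op 2: merge R1<->R0 -> R1=(0,0,0) R0=(0,0,0)
Op 3: inc R1 by 5 -> R1=(0,5,0) value=5
Op 4: merge R0<->R2 -> R0=(0,0,0) R2=(0,0,0)
Op 5: merge R2<->R0 -> R2=(0,0,0) R0=(0,0,0)
Op 6: merge R2<->R1 -> R2=(0,5,0) R1=(0,5,0)
Op 7: merge R2<->R1 -> R2=(0,5,0) R1=(0,5,0)
Op 8: merge R1<->R2 -> R1=(0,5,0) R2=(0,5,0)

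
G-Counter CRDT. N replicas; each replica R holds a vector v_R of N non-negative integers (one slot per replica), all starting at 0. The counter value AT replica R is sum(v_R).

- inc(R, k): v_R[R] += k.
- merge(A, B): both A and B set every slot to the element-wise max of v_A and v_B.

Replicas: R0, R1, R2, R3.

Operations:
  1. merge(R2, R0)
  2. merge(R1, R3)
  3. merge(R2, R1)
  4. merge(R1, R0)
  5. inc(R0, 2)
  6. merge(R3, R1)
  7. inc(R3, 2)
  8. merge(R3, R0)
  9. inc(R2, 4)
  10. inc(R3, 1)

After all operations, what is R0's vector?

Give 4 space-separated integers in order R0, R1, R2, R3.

Op 1: merge R2<->R0 -> R2=(0,0,0,0) R0=(0,0,0,0)
Op 2: merge R1<->R3 -> R1=(0,0,0,0) R3=(0,0,0,0)
Op 3: merge R2<->R1 -> R2=(0,0,0,0) R1=(0,0,0,0)
Op 4: merge R1<->R0 -> R1=(0,0,0,0) R0=(0,0,0,0)
Op 5: inc R0 by 2 -> R0=(2,0,0,0) value=2
Op 6: merge R3<->R1 -> R3=(0,0,0,0) R1=(0,0,0,0)
Op 7: inc R3 by 2 -> R3=(0,0,0,2) value=2
Op 8: merge R3<->R0 -> R3=(2,0,0,2) R0=(2,0,0,2)
Op 9: inc R2 by 4 -> R2=(0,0,4,0) value=4
Op 10: inc R3 by 1 -> R3=(2,0,0,3) value=5

Answer: 2 0 0 2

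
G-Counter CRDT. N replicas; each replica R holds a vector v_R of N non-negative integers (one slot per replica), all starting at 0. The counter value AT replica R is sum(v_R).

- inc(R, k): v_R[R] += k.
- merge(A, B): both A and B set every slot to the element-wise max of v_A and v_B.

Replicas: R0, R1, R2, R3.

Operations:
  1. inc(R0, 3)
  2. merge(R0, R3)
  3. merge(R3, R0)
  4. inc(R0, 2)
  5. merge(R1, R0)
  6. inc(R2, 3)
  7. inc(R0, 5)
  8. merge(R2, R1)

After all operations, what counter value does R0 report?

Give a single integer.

Op 1: inc R0 by 3 -> R0=(3,0,0,0) value=3
Op 2: merge R0<->R3 -> R0=(3,0,0,0) R3=(3,0,0,0)
Op 3: merge R3<->R0 -> R3=(3,0,0,0) R0=(3,0,0,0)
Op 4: inc R0 by 2 -> R0=(5,0,0,0) value=5
Op 5: merge R1<->R0 -> R1=(5,0,0,0) R0=(5,0,0,0)
Op 6: inc R2 by 3 -> R2=(0,0,3,0) value=3
Op 7: inc R0 by 5 -> R0=(10,0,0,0) value=10
Op 8: merge R2<->R1 -> R2=(5,0,3,0) R1=(5,0,3,0)

Answer: 10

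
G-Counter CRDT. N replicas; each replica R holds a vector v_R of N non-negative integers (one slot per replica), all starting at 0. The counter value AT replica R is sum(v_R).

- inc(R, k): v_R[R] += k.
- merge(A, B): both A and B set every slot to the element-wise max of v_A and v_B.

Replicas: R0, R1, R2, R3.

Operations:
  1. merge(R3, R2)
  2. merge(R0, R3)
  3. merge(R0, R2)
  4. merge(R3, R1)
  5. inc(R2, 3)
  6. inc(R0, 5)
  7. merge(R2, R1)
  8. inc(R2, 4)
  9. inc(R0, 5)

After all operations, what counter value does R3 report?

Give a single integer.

Op 1: merge R3<->R2 -> R3=(0,0,0,0) R2=(0,0,0,0)
Op 2: merge R0<->R3 -> R0=(0,0,0,0) R3=(0,0,0,0)
Op 3: merge R0<->R2 -> R0=(0,0,0,0) R2=(0,0,0,0)
Op 4: merge R3<->R1 -> R3=(0,0,0,0) R1=(0,0,0,0)
Op 5: inc R2 by 3 -> R2=(0,0,3,0) value=3
Op 6: inc R0 by 5 -> R0=(5,0,0,0) value=5
Op 7: merge R2<->R1 -> R2=(0,0,3,0) R1=(0,0,3,0)
Op 8: inc R2 by 4 -> R2=(0,0,7,0) value=7
Op 9: inc R0 by 5 -> R0=(10,0,0,0) value=10

Answer: 0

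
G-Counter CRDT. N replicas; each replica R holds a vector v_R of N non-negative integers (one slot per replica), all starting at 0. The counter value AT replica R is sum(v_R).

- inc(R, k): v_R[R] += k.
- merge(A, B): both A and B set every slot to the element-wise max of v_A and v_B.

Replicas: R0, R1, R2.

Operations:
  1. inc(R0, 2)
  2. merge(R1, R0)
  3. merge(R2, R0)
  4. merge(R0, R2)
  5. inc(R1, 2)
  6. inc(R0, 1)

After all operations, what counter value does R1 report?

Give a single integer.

Op 1: inc R0 by 2 -> R0=(2,0,0) value=2
Op 2: merge R1<->R0 -> R1=(2,0,0) R0=(2,0,0)
Op 3: merge R2<->R0 -> R2=(2,0,0) R0=(2,0,0)
Op 4: merge R0<->R2 -> R0=(2,0,0) R2=(2,0,0)
Op 5: inc R1 by 2 -> R1=(2,2,0) value=4
Op 6: inc R0 by 1 -> R0=(3,0,0) value=3

Answer: 4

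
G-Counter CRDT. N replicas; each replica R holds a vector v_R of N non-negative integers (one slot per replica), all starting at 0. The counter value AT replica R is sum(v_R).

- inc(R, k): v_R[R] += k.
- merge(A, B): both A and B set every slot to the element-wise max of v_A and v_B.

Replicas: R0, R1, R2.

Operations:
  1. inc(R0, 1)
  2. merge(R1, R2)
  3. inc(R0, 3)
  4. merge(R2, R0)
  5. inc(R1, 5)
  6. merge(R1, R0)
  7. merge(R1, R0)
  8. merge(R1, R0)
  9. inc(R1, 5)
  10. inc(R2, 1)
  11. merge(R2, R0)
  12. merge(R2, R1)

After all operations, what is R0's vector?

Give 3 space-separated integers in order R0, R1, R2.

Answer: 4 5 1

Derivation:
Op 1: inc R0 by 1 -> R0=(1,0,0) value=1
Op 2: merge R1<->R2 -> R1=(0,0,0) R2=(0,0,0)
Op 3: inc R0 by 3 -> R0=(4,0,0) value=4
Op 4: merge R2<->R0 -> R2=(4,0,0) R0=(4,0,0)
Op 5: inc R1 by 5 -> R1=(0,5,0) value=5
Op 6: merge R1<->R0 -> R1=(4,5,0) R0=(4,5,0)
Op 7: merge R1<->R0 -> R1=(4,5,0) R0=(4,5,0)
Op 8: merge R1<->R0 -> R1=(4,5,0) R0=(4,5,0)
Op 9: inc R1 by 5 -> R1=(4,10,0) value=14
Op 10: inc R2 by 1 -> R2=(4,0,1) value=5
Op 11: merge R2<->R0 -> R2=(4,5,1) R0=(4,5,1)
Op 12: merge R2<->R1 -> R2=(4,10,1) R1=(4,10,1)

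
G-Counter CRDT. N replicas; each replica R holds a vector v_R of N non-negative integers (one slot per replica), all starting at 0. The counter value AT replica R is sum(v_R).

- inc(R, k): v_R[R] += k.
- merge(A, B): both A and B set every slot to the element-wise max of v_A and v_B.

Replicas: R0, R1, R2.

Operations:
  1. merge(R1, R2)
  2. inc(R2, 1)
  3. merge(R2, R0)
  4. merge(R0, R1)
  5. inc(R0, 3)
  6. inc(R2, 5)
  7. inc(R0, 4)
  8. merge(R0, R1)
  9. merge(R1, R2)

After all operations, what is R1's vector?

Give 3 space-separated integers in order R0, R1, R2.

Op 1: merge R1<->R2 -> R1=(0,0,0) R2=(0,0,0)
Op 2: inc R2 by 1 -> R2=(0,0,1) value=1
Op 3: merge R2<->R0 -> R2=(0,0,1) R0=(0,0,1)
Op 4: merge R0<->R1 -> R0=(0,0,1) R1=(0,0,1)
Op 5: inc R0 by 3 -> R0=(3,0,1) value=4
Op 6: inc R2 by 5 -> R2=(0,0,6) value=6
Op 7: inc R0 by 4 -> R0=(7,0,1) value=8
Op 8: merge R0<->R1 -> R0=(7,0,1) R1=(7,0,1)
Op 9: merge R1<->R2 -> R1=(7,0,6) R2=(7,0,6)

Answer: 7 0 6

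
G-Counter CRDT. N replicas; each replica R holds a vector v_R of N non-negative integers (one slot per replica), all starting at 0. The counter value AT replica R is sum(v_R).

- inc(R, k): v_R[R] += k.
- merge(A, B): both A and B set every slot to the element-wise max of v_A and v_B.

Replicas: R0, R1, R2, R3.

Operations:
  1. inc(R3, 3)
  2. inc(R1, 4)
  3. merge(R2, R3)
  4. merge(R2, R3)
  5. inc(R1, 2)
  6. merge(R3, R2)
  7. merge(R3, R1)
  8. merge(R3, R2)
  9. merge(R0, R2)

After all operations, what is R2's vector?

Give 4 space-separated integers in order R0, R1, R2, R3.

Answer: 0 6 0 3

Derivation:
Op 1: inc R3 by 3 -> R3=(0,0,0,3) value=3
Op 2: inc R1 by 4 -> R1=(0,4,0,0) value=4
Op 3: merge R2<->R3 -> R2=(0,0,0,3) R3=(0,0,0,3)
Op 4: merge R2<->R3 -> R2=(0,0,0,3) R3=(0,0,0,3)
Op 5: inc R1 by 2 -> R1=(0,6,0,0) value=6
Op 6: merge R3<->R2 -> R3=(0,0,0,3) R2=(0,0,0,3)
Op 7: merge R3<->R1 -> R3=(0,6,0,3) R1=(0,6,0,3)
Op 8: merge R3<->R2 -> R3=(0,6,0,3) R2=(0,6,0,3)
Op 9: merge R0<->R2 -> R0=(0,6,0,3) R2=(0,6,0,3)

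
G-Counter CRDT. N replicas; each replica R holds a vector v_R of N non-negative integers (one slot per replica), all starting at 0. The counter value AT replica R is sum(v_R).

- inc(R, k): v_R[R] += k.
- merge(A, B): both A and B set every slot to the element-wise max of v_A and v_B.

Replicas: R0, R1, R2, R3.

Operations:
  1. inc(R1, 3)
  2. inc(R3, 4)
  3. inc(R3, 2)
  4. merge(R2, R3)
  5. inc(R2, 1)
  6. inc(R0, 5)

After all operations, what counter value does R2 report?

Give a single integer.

Op 1: inc R1 by 3 -> R1=(0,3,0,0) value=3
Op 2: inc R3 by 4 -> R3=(0,0,0,4) value=4
Op 3: inc R3 by 2 -> R3=(0,0,0,6) value=6
Op 4: merge R2<->R3 -> R2=(0,0,0,6) R3=(0,0,0,6)
Op 5: inc R2 by 1 -> R2=(0,0,1,6) value=7
Op 6: inc R0 by 5 -> R0=(5,0,0,0) value=5

Answer: 7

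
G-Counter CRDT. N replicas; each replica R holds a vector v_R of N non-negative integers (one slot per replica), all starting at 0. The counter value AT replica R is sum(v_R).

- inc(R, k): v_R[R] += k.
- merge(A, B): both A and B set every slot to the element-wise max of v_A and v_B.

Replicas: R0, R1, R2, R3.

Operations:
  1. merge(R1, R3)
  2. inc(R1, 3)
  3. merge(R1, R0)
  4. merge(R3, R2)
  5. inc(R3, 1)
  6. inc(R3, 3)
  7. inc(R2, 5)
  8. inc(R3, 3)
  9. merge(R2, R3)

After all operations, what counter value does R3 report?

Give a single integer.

Op 1: merge R1<->R3 -> R1=(0,0,0,0) R3=(0,0,0,0)
Op 2: inc R1 by 3 -> R1=(0,3,0,0) value=3
Op 3: merge R1<->R0 -> R1=(0,3,0,0) R0=(0,3,0,0)
Op 4: merge R3<->R2 -> R3=(0,0,0,0) R2=(0,0,0,0)
Op 5: inc R3 by 1 -> R3=(0,0,0,1) value=1
Op 6: inc R3 by 3 -> R3=(0,0,0,4) value=4
Op 7: inc R2 by 5 -> R2=(0,0,5,0) value=5
Op 8: inc R3 by 3 -> R3=(0,0,0,7) value=7
Op 9: merge R2<->R3 -> R2=(0,0,5,7) R3=(0,0,5,7)

Answer: 12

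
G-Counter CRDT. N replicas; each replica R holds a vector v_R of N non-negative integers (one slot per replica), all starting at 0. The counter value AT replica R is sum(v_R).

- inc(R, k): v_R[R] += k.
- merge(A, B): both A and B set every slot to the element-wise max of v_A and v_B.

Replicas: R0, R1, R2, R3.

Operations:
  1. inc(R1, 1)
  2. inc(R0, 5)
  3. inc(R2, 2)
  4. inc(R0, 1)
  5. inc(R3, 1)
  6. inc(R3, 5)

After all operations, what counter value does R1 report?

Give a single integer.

Answer: 1

Derivation:
Op 1: inc R1 by 1 -> R1=(0,1,0,0) value=1
Op 2: inc R0 by 5 -> R0=(5,0,0,0) value=5
Op 3: inc R2 by 2 -> R2=(0,0,2,0) value=2
Op 4: inc R0 by 1 -> R0=(6,0,0,0) value=6
Op 5: inc R3 by 1 -> R3=(0,0,0,1) value=1
Op 6: inc R3 by 5 -> R3=(0,0,0,6) value=6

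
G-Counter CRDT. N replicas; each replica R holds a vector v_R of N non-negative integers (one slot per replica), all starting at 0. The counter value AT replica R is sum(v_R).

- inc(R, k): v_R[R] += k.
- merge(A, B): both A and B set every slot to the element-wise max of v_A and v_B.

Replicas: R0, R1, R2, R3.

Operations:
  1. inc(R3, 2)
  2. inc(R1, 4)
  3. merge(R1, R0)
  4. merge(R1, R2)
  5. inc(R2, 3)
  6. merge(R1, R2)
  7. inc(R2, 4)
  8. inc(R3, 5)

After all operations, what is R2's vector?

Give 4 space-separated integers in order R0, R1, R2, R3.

Op 1: inc R3 by 2 -> R3=(0,0,0,2) value=2
Op 2: inc R1 by 4 -> R1=(0,4,0,0) value=4
Op 3: merge R1<->R0 -> R1=(0,4,0,0) R0=(0,4,0,0)
Op 4: merge R1<->R2 -> R1=(0,4,0,0) R2=(0,4,0,0)
Op 5: inc R2 by 3 -> R2=(0,4,3,0) value=7
Op 6: merge R1<->R2 -> R1=(0,4,3,0) R2=(0,4,3,0)
Op 7: inc R2 by 4 -> R2=(0,4,7,0) value=11
Op 8: inc R3 by 5 -> R3=(0,0,0,7) value=7

Answer: 0 4 7 0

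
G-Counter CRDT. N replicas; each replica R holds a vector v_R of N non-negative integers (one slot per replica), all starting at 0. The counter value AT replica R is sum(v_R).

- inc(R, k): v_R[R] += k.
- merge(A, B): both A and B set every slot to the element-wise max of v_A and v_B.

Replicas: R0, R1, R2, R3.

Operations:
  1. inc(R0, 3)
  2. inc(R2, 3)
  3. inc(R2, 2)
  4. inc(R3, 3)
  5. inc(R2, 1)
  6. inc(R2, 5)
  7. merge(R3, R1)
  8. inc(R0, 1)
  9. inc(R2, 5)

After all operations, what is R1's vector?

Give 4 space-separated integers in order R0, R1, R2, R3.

Answer: 0 0 0 3

Derivation:
Op 1: inc R0 by 3 -> R0=(3,0,0,0) value=3
Op 2: inc R2 by 3 -> R2=(0,0,3,0) value=3
Op 3: inc R2 by 2 -> R2=(0,0,5,0) value=5
Op 4: inc R3 by 3 -> R3=(0,0,0,3) value=3
Op 5: inc R2 by 1 -> R2=(0,0,6,0) value=6
Op 6: inc R2 by 5 -> R2=(0,0,11,0) value=11
Op 7: merge R3<->R1 -> R3=(0,0,0,3) R1=(0,0,0,3)
Op 8: inc R0 by 1 -> R0=(4,0,0,0) value=4
Op 9: inc R2 by 5 -> R2=(0,0,16,0) value=16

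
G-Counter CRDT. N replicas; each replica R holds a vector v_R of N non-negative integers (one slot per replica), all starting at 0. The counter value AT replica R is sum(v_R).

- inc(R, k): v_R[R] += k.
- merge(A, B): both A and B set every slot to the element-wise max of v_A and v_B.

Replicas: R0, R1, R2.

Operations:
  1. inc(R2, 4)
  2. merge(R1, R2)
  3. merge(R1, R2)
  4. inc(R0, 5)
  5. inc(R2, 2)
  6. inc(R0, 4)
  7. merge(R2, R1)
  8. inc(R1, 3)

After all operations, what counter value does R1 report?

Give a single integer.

Answer: 9

Derivation:
Op 1: inc R2 by 4 -> R2=(0,0,4) value=4
Op 2: merge R1<->R2 -> R1=(0,0,4) R2=(0,0,4)
Op 3: merge R1<->R2 -> R1=(0,0,4) R2=(0,0,4)
Op 4: inc R0 by 5 -> R0=(5,0,0) value=5
Op 5: inc R2 by 2 -> R2=(0,0,6) value=6
Op 6: inc R0 by 4 -> R0=(9,0,0) value=9
Op 7: merge R2<->R1 -> R2=(0,0,6) R1=(0,0,6)
Op 8: inc R1 by 3 -> R1=(0,3,6) value=9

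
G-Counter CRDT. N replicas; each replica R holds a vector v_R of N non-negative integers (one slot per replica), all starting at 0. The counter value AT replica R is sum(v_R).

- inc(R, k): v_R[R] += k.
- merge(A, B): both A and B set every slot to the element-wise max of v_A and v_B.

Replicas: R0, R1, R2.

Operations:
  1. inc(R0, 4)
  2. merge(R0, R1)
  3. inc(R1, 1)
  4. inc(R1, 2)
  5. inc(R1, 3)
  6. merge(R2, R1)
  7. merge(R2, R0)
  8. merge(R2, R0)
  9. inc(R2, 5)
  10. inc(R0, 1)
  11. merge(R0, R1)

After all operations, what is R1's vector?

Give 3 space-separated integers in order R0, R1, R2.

Op 1: inc R0 by 4 -> R0=(4,0,0) value=4
Op 2: merge R0<->R1 -> R0=(4,0,0) R1=(4,0,0)
Op 3: inc R1 by 1 -> R1=(4,1,0) value=5
Op 4: inc R1 by 2 -> R1=(4,3,0) value=7
Op 5: inc R1 by 3 -> R1=(4,6,0) value=10
Op 6: merge R2<->R1 -> R2=(4,6,0) R1=(4,6,0)
Op 7: merge R2<->R0 -> R2=(4,6,0) R0=(4,6,0)
Op 8: merge R2<->R0 -> R2=(4,6,0) R0=(4,6,0)
Op 9: inc R2 by 5 -> R2=(4,6,5) value=15
Op 10: inc R0 by 1 -> R0=(5,6,0) value=11
Op 11: merge R0<->R1 -> R0=(5,6,0) R1=(5,6,0)

Answer: 5 6 0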